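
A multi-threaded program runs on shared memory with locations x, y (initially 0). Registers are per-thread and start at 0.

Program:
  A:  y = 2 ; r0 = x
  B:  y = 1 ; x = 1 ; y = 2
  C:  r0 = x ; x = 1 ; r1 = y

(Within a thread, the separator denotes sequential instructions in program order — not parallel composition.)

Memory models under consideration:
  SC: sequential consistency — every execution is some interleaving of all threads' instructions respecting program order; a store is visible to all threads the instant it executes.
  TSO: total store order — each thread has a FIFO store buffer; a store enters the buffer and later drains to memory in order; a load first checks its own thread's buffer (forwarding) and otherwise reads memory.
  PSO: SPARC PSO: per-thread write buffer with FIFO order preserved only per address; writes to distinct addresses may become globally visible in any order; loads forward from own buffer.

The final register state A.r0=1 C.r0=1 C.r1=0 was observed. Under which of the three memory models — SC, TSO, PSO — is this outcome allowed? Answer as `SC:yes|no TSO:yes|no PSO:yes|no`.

outcome vector order: (A.r0,C.r0,C.r1)
SC (9): 0/0/1; 0/0/2; 0/1/1; 0/1/2; 1/0/0; 1/0/1; 1/0/2; 1/1/1; 1/1/2
TSO (10): 0/0/0; 0/0/1; 0/0/2; 0/1/1; 0/1/2; 1/0/0; 1/0/1; 1/0/2; 1/1/1; 1/1/2
PSO (12): 0/0/0; 0/0/1; 0/0/2; 0/1/0; 0/1/1; 0/1/2; 1/0/0; 1/0/1; 1/0/2; 1/1/0; 1/1/1; 1/1/2
target 1/1/0 ∈ {PSO}

SC:no TSO:no PSO:yes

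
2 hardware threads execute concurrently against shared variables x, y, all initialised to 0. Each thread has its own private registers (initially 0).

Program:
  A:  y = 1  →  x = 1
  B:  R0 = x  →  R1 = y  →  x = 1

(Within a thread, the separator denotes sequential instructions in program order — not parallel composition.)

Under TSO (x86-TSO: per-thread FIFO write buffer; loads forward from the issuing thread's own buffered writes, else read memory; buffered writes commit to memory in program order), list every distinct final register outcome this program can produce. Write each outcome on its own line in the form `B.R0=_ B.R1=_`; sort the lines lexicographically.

B.R0=0 B.R1=0
B.R0=0 B.R1=1
B.R0=1 B.R1=1

outcome vector order: (B.R0,B.R1)
|TSO outcomes| = 3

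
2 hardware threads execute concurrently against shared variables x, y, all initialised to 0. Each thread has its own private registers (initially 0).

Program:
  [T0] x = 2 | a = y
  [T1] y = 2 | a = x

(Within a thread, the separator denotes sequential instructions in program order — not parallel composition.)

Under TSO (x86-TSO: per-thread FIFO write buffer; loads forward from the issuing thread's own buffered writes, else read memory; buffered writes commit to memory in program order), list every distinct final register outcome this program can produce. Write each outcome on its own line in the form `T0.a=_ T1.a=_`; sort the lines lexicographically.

T0.a=0 T1.a=0
T0.a=0 T1.a=2
T0.a=2 T1.a=0
T0.a=2 T1.a=2

outcome vector order: (T0.a,T1.a)
|TSO outcomes| = 4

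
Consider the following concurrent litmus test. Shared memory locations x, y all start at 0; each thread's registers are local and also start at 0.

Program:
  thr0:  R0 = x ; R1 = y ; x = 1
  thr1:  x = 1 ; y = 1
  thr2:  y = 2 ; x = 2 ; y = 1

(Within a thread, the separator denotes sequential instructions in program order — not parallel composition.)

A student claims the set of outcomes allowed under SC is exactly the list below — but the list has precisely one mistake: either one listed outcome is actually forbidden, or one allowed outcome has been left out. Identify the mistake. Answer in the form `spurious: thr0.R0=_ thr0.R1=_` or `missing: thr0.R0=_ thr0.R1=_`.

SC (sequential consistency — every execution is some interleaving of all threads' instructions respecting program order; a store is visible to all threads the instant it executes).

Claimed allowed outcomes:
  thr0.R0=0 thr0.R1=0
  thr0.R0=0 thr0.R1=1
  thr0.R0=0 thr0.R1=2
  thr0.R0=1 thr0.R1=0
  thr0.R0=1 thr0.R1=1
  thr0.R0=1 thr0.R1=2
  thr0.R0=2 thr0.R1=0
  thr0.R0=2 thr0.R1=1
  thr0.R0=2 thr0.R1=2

spurious: thr0.R0=2 thr0.R1=0

outcome vector order: (thr0.R0,thr0.R1)
[SC] allowed = {<0 0>; <0 1>; <0 2>; <1 0>; <1 1>; <1 2>; <2 1>; <2 2>}
claimed∖SC = {<2 0>}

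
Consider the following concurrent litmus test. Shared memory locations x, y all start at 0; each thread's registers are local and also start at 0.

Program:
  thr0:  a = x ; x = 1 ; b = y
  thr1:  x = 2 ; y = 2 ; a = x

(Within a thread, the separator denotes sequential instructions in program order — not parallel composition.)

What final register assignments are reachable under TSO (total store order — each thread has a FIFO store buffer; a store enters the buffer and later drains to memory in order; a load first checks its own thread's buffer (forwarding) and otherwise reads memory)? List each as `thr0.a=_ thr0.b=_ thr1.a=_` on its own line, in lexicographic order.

outcome vector order: (thr0.a,thr0.b,thr1.a)
|TSO outcomes| = 8

thr0.a=0 thr0.b=0 thr1.a=1
thr0.a=0 thr0.b=0 thr1.a=2
thr0.a=0 thr0.b=2 thr1.a=1
thr0.a=0 thr0.b=2 thr1.a=2
thr0.a=2 thr0.b=0 thr1.a=1
thr0.a=2 thr0.b=0 thr1.a=2
thr0.a=2 thr0.b=2 thr1.a=1
thr0.a=2 thr0.b=2 thr1.a=2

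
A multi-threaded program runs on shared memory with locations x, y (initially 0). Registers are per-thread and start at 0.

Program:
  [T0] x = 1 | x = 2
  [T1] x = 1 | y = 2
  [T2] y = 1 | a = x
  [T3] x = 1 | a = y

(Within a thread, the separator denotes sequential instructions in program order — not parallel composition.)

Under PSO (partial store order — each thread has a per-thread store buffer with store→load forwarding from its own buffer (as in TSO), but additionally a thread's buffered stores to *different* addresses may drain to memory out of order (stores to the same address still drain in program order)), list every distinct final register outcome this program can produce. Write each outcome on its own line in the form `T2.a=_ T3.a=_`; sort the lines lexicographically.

outcome vector order: (T2.a,T3.a)
|PSO outcomes| = 9

T2.a=0 T3.a=0
T2.a=0 T3.a=1
T2.a=0 T3.a=2
T2.a=1 T3.a=0
T2.a=1 T3.a=1
T2.a=1 T3.a=2
T2.a=2 T3.a=0
T2.a=2 T3.a=1
T2.a=2 T3.a=2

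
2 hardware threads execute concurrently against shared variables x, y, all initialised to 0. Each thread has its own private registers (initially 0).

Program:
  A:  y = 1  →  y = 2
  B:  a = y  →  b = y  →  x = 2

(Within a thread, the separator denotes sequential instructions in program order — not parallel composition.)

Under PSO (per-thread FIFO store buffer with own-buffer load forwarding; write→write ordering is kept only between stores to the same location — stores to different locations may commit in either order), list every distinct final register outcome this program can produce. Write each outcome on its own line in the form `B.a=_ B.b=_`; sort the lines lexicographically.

B.a=0 B.b=0
B.a=0 B.b=1
B.a=0 B.b=2
B.a=1 B.b=1
B.a=1 B.b=2
B.a=2 B.b=2

outcome vector order: (B.a,B.b)
|PSO outcomes| = 6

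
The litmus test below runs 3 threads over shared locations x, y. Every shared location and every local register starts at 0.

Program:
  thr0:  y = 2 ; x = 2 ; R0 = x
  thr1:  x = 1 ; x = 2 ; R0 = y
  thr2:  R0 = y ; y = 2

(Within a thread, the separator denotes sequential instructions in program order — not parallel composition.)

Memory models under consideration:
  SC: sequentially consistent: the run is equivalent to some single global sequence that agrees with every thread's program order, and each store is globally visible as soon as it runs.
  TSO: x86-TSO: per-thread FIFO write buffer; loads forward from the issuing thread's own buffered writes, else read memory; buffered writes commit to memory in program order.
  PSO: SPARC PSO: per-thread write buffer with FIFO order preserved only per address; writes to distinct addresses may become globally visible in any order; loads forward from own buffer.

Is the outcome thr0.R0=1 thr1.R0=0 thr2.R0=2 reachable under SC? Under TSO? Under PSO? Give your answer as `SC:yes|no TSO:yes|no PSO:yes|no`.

outcome vector order: (thr0.R0,thr1.R0,thr2.R0)
under SC → <1 2 0>; <1 2 2>; <2 0 0>; <2 0 2>; <2 2 0>; <2 2 2>
under TSO → <1 0 0>; <1 0 2>; <1 2 0>; <1 2 2>; <2 0 0>; <2 0 2>; <2 2 0>; <2 2 2>
under PSO → <1 0 0>; <1 0 2>; <1 2 0>; <1 2 2>; <2 0 0>; <2 0 2>; <2 2 0>; <2 2 2>
target <1 0 2> ∈ {TSO,PSO}

SC:no TSO:yes PSO:yes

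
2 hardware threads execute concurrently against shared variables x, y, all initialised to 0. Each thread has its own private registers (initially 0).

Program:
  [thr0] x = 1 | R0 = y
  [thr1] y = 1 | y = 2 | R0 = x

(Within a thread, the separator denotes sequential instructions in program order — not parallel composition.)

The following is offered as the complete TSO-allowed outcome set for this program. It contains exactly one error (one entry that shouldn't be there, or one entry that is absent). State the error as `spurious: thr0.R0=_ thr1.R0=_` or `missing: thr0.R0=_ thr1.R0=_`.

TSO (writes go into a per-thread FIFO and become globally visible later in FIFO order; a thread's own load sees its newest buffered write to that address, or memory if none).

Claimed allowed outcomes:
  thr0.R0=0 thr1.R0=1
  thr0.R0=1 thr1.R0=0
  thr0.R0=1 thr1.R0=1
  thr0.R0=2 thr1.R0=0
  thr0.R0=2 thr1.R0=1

outcome vector order: (thr0.R0,thr1.R0)
under TSO → 0/0 0/1 1/0 1/1 2/0 2/1
TSO∖claimed = {0/0}

missing: thr0.R0=0 thr1.R0=0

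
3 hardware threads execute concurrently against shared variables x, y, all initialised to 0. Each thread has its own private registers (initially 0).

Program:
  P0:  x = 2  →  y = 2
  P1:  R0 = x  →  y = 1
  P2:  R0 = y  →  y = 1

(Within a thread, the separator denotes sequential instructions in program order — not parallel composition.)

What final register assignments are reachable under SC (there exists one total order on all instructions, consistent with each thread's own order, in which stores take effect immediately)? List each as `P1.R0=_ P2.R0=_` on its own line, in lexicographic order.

outcome vector order: (P1.R0,P2.R0)
|SC outcomes| = 6

P1.R0=0 P2.R0=0
P1.R0=0 P2.R0=1
P1.R0=0 P2.R0=2
P1.R0=2 P2.R0=0
P1.R0=2 P2.R0=1
P1.R0=2 P2.R0=2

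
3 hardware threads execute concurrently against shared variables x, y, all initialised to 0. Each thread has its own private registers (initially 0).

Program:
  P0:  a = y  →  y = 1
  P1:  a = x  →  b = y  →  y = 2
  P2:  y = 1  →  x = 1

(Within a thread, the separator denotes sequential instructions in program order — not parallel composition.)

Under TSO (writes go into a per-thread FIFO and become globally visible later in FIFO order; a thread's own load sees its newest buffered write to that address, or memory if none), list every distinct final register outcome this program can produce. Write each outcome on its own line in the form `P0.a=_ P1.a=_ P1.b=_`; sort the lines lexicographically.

P0.a=0 P1.a=0 P1.b=0
P0.a=0 P1.a=0 P1.b=1
P0.a=0 P1.a=1 P1.b=1
P0.a=1 P1.a=0 P1.b=0
P0.a=1 P1.a=0 P1.b=1
P0.a=1 P1.a=1 P1.b=1
P0.a=2 P1.a=0 P1.b=0
P0.a=2 P1.a=0 P1.b=1
P0.a=2 P1.a=1 P1.b=1

outcome vector order: (P0.a,P1.a,P1.b)
|TSO outcomes| = 9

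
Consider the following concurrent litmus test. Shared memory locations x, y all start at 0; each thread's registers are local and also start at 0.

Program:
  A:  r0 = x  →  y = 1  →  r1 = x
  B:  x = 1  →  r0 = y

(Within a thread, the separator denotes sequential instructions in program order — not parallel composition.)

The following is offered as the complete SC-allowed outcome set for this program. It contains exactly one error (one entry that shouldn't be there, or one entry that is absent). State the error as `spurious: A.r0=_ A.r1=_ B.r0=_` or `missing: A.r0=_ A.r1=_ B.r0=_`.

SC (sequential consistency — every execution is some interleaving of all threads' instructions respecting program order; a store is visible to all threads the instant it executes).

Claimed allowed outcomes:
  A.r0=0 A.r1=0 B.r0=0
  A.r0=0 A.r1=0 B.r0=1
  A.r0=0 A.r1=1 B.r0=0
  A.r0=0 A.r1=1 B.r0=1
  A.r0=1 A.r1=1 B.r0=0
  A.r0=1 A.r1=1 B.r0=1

outcome vector order: (A.r0,A.r1,B.r0)
SC: 5 outcomes — {001, 010, 011, 110, 111}
claimed∖SC = {000}

spurious: A.r0=0 A.r1=0 B.r0=0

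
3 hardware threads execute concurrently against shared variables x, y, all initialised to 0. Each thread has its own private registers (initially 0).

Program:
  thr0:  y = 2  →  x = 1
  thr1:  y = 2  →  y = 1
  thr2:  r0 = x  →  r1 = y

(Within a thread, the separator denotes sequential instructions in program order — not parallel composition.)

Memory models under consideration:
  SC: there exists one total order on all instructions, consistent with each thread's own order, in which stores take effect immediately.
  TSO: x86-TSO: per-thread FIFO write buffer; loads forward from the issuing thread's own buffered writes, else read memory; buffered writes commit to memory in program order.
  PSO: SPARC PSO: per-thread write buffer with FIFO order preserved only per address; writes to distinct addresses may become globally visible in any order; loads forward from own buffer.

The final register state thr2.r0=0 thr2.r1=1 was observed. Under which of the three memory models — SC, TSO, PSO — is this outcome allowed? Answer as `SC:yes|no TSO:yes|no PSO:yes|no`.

outcome vector order: (thr2.r0,thr2.r1)
SC: 5 outcomes — {0/0 0/1 0/2 1/1 1/2}
TSO: 5 outcomes — {0/0 0/1 0/2 1/1 1/2}
PSO: 6 outcomes — {0/0 0/1 0/2 1/0 1/1 1/2}
target 0/1 ∈ {SC,TSO,PSO}

SC:yes TSO:yes PSO:yes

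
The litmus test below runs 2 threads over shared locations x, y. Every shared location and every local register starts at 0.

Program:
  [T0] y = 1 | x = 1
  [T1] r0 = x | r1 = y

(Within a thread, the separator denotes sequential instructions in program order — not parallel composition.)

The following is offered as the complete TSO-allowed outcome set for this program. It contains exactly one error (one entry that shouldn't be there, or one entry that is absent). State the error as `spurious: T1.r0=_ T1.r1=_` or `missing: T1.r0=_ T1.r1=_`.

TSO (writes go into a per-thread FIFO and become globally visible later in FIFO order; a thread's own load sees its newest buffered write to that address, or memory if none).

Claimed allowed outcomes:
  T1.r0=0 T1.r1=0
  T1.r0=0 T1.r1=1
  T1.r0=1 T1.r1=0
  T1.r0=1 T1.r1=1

outcome vector order: (T1.r0,T1.r1)
under TSO → <0 0>; <0 1>; <1 1>
claimed∖TSO = {<1 0>}

spurious: T1.r0=1 T1.r1=0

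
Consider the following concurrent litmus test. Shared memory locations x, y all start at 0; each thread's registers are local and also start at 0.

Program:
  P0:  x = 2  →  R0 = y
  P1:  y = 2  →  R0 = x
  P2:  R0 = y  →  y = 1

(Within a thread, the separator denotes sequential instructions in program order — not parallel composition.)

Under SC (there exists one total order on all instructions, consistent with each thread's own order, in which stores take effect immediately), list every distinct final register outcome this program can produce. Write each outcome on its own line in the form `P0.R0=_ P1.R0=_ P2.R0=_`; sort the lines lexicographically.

outcome vector order: (P0.R0,P1.R0,P2.R0)
|SC outcomes| = 10

P0.R0=0 P1.R0=2 P2.R0=0
P0.R0=0 P1.R0=2 P2.R0=2
P0.R0=1 P1.R0=0 P2.R0=0
P0.R0=1 P1.R0=0 P2.R0=2
P0.R0=1 P1.R0=2 P2.R0=0
P0.R0=1 P1.R0=2 P2.R0=2
P0.R0=2 P1.R0=0 P2.R0=0
P0.R0=2 P1.R0=0 P2.R0=2
P0.R0=2 P1.R0=2 P2.R0=0
P0.R0=2 P1.R0=2 P2.R0=2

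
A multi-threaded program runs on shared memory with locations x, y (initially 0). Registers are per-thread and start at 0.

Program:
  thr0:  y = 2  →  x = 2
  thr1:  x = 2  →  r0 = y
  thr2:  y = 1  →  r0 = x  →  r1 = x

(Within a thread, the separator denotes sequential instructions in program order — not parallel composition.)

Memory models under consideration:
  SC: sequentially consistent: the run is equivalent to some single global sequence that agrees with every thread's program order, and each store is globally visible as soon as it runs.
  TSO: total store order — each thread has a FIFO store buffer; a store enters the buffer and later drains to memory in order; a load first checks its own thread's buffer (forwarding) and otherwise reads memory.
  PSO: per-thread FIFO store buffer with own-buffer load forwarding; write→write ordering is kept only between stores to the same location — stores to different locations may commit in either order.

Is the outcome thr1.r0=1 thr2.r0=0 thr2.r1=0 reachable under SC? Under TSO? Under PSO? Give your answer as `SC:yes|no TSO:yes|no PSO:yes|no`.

SC:yes TSO:yes PSO:yes

outcome vector order: (thr1.r0,thr2.r0,thr2.r1)
[SC] allowed = {(0,2,2), (1,0,0), (1,0,2), (1,2,2), (2,0,0), (2,0,2), (2,2,2)}
[TSO] allowed = {(0,0,0), (0,0,2), (0,2,2), (1,0,0), (1,0,2), (1,2,2), (2,0,0), (2,0,2), (2,2,2)}
[PSO] allowed = {(0,0,0), (0,0,2), (0,2,2), (1,0,0), (1,0,2), (1,2,2), (2,0,0), (2,0,2), (2,2,2)}
target (1,0,0) ∈ {SC,TSO,PSO}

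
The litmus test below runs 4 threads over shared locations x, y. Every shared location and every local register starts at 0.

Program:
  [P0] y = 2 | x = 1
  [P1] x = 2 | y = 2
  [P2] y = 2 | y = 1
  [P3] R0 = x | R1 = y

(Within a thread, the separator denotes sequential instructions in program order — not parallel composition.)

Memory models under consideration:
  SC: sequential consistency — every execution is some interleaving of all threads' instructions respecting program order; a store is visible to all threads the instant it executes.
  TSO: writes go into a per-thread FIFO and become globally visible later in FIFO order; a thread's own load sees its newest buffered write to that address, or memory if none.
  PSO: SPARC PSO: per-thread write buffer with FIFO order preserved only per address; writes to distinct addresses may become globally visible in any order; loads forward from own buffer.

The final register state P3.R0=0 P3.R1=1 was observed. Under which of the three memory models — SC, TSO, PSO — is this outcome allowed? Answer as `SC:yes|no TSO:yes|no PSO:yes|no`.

SC:yes TSO:yes PSO:yes

outcome vector order: (P3.R0,P3.R1)
SC: 8 outcomes — {00; 01; 02; 11; 12; 20; 21; 22}
TSO: 8 outcomes — {00; 01; 02; 11; 12; 20; 21; 22}
PSO: 9 outcomes — {00; 01; 02; 10; 11; 12; 20; 21; 22}
target 01 ∈ {SC,TSO,PSO}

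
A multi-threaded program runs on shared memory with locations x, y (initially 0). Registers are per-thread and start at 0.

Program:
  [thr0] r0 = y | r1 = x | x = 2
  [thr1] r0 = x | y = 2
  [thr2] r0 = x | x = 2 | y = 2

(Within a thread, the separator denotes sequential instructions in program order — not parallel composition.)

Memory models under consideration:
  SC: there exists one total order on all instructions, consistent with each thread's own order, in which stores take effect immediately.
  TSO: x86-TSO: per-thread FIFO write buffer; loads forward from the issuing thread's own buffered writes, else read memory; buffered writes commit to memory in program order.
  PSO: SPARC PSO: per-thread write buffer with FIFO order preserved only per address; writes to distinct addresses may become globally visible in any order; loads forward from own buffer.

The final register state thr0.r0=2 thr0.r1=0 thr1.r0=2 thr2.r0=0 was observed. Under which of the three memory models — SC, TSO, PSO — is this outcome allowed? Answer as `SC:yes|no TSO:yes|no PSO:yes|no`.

SC:no TSO:no PSO:yes

outcome vector order: (thr0.r0,thr0.r1,thr1.r0,thr2.r0)
under SC → 0/0/0/0 0/0/0/2 0/0/2/0 0/0/2/2 0/2/0/0 0/2/2/0 2/0/0/0 2/0/0/2 2/2/0/0 2/2/2/0
under TSO → 0/0/0/0 0/0/0/2 0/0/2/0 0/0/2/2 0/2/0/0 0/2/2/0 2/0/0/0 2/0/0/2 2/2/0/0 2/2/2/0
under PSO → 0/0/0/0 0/0/0/2 0/0/2/0 0/0/2/2 0/2/0/0 0/2/2/0 2/0/0/0 2/0/0/2 2/0/2/0 2/2/0/0 2/2/2/0
target 2/0/2/0 ∈ {PSO}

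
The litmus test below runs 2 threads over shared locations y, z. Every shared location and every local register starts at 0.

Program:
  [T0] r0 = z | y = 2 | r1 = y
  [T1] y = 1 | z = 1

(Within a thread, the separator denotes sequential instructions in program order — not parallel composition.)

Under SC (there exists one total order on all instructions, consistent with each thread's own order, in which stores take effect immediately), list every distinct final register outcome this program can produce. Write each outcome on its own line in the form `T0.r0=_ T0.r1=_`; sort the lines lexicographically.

T0.r0=0 T0.r1=1
T0.r0=0 T0.r1=2
T0.r0=1 T0.r1=2

outcome vector order: (T0.r0,T0.r1)
|SC outcomes| = 3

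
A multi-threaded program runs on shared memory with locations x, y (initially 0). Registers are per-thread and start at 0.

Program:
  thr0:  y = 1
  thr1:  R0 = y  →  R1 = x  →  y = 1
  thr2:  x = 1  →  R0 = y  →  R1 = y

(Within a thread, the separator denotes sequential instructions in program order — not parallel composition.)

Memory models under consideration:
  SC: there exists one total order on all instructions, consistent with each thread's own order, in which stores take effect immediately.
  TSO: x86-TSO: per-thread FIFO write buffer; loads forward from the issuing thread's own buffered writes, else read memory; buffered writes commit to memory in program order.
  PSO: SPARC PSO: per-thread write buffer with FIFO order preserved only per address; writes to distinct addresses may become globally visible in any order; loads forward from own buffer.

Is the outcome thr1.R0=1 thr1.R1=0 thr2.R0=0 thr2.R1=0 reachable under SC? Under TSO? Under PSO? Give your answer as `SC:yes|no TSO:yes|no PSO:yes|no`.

outcome vector order: (thr1.R0,thr1.R1,thr2.R0,thr2.R1)
SC: 10 outcomes — {0000 0001 0011 0100 0101 0111 1011 1100 1101 1111}
TSO: 12 outcomes — {0000 0001 0011 0100 0101 0111 1000 1001 1011 1100 1101 1111}
PSO: 12 outcomes — {0000 0001 0011 0100 0101 0111 1000 1001 1011 1100 1101 1111}
target 1000 ∈ {TSO,PSO}

SC:no TSO:yes PSO:yes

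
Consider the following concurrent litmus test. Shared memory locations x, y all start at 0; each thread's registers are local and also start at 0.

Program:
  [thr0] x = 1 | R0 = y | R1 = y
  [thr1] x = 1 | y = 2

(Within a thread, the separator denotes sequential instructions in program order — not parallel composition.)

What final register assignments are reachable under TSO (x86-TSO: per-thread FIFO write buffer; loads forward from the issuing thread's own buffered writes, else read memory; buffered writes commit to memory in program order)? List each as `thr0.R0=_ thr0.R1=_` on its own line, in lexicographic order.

thr0.R0=0 thr0.R1=0
thr0.R0=0 thr0.R1=2
thr0.R0=2 thr0.R1=2

outcome vector order: (thr0.R0,thr0.R1)
|TSO outcomes| = 3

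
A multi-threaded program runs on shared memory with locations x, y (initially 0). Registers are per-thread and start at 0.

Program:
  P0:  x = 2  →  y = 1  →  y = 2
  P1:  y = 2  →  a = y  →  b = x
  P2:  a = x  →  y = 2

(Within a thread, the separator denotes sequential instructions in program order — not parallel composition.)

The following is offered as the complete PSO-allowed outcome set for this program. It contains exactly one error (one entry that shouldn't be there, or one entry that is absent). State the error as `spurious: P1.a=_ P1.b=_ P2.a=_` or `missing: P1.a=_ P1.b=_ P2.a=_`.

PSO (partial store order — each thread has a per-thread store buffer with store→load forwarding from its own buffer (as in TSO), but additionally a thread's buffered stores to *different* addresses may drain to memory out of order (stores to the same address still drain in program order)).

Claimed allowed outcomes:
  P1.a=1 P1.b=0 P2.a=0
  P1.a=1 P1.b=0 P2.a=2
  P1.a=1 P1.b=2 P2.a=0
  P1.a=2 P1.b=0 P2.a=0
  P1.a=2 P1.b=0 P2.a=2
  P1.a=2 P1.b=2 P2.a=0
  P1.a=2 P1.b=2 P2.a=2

outcome vector order: (P1.a,P1.b,P2.a)
[PSO] allowed = {1/0/0; 1/0/2; 1/2/0; 1/2/2; 2/0/0; 2/0/2; 2/2/0; 2/2/2}
PSO∖claimed = {1/2/2}

missing: P1.a=1 P1.b=2 P2.a=2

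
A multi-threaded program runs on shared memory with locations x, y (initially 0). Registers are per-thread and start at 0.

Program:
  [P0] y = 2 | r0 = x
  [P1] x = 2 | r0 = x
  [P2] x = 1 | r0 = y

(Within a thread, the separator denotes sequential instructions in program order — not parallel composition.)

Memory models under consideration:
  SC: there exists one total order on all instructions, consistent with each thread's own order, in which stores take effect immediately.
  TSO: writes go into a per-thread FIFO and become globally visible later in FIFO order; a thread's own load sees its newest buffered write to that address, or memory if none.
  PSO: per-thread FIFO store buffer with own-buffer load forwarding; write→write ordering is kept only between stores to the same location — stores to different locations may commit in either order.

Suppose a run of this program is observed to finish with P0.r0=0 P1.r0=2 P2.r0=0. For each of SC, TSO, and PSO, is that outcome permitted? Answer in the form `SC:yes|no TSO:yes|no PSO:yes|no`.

SC:no TSO:yes PSO:yes

outcome vector order: (P0.r0,P1.r0,P2.r0)
SC: 9 outcomes — {012; 022; 110; 112; 120; 122; 212; 220; 222}
TSO: 12 outcomes — {010; 012; 020; 022; 110; 112; 120; 122; 210; 212; 220; 222}
PSO: 12 outcomes — {010; 012; 020; 022; 110; 112; 120; 122; 210; 212; 220; 222}
target 020 ∈ {TSO,PSO}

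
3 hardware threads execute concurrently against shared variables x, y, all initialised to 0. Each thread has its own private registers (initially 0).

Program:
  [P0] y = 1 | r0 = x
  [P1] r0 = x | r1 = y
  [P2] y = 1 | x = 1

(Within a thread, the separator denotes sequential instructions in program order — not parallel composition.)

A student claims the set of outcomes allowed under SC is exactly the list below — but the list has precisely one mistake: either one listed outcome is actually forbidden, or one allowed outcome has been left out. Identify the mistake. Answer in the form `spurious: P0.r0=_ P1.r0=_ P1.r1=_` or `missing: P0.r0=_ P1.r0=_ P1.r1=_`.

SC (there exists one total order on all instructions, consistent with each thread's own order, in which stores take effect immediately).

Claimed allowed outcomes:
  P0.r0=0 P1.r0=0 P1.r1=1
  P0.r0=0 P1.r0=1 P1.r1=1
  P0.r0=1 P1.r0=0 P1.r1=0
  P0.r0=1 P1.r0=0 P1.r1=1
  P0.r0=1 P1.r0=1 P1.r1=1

missing: P0.r0=0 P1.r0=0 P1.r1=0

outcome vector order: (P0.r0,P1.r0,P1.r1)
SC (6): <0 0 0> <0 0 1> <0 1 1> <1 0 0> <1 0 1> <1 1 1>
SC∖claimed = {<0 0 0>}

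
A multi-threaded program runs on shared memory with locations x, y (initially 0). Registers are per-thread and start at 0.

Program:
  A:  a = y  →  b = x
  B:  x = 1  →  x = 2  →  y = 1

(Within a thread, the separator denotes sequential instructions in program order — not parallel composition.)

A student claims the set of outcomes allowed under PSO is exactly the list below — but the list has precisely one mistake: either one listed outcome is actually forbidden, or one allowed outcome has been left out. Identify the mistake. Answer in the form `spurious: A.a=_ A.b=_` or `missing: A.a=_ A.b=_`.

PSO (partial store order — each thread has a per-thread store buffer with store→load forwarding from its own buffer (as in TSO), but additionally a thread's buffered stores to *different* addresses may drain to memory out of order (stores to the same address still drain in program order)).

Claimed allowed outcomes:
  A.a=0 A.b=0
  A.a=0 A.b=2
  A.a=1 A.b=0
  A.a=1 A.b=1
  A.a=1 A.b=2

outcome vector order: (A.a,A.b)
under PSO → 00; 01; 02; 10; 11; 12
PSO∖claimed = {01}

missing: A.a=0 A.b=1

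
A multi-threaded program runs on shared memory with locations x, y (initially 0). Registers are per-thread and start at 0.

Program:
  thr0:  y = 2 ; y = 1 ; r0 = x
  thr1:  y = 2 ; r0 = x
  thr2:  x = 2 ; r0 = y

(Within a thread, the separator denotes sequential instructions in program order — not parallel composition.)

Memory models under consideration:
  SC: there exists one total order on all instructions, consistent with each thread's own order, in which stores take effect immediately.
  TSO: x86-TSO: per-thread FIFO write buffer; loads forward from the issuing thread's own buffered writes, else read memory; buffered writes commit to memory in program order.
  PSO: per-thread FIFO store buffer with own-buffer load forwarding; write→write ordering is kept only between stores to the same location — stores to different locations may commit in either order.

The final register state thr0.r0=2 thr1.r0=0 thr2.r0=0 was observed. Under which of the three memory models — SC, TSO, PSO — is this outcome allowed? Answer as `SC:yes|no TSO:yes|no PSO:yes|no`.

outcome vector order: (thr0.r0,thr1.r0,thr2.r0)
under SC → 0/0/1 0/0/2 0/2/1 0/2/2 2/0/1 2/0/2 2/2/0 2/2/1 2/2/2
under TSO → 0/0/0 0/0/1 0/0/2 0/2/0 0/2/1 0/2/2 2/0/0 2/0/1 2/0/2 2/2/0 2/2/1 2/2/2
under PSO → 0/0/0 0/0/1 0/0/2 0/2/0 0/2/1 0/2/2 2/0/0 2/0/1 2/0/2 2/2/0 2/2/1 2/2/2
target 2/0/0 ∈ {TSO,PSO}

SC:no TSO:yes PSO:yes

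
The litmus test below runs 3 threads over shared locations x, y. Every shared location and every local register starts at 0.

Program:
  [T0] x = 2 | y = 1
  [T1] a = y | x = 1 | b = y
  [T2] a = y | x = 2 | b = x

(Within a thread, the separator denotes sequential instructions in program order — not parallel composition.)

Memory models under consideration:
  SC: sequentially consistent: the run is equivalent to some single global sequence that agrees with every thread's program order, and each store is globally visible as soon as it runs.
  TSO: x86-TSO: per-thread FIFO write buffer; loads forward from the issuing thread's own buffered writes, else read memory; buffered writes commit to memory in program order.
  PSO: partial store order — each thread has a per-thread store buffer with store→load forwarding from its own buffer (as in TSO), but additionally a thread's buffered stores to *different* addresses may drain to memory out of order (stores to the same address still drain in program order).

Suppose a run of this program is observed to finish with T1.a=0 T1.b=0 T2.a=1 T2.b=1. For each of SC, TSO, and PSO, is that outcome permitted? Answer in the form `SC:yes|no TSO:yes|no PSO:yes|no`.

SC:no TSO:yes PSO:yes

outcome vector order: (T1.a,T1.b,T2.a,T2.b)
SC: 11 outcomes — {0001, 0002, 0012, 0101, 0102, 0111, 0112, 1101, 1102, 1111, 1112}
TSO: 12 outcomes — {0001, 0002, 0011, 0012, 0101, 0102, 0111, 0112, 1101, 1102, 1111, 1112}
PSO: 12 outcomes — {0001, 0002, 0011, 0012, 0101, 0102, 0111, 0112, 1101, 1102, 1111, 1112}
target 0011 ∈ {TSO,PSO}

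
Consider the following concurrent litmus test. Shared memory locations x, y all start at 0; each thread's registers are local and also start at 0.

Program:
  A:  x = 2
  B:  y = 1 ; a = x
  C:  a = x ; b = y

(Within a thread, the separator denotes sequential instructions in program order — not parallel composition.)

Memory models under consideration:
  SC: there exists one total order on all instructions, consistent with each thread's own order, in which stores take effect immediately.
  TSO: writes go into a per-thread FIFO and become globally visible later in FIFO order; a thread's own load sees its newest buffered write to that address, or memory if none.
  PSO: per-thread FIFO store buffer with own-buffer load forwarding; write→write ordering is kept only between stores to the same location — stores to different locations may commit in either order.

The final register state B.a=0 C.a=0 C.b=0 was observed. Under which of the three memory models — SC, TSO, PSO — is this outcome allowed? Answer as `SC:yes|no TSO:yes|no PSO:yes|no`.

SC:yes TSO:yes PSO:yes

outcome vector order: (B.a,C.a,C.b)
under SC → (0,0,0); (0,0,1); (0,2,1); (2,0,0); (2,0,1); (2,2,0); (2,2,1)
under TSO → (0,0,0); (0,0,1); (0,2,0); (0,2,1); (2,0,0); (2,0,1); (2,2,0); (2,2,1)
under PSO → (0,0,0); (0,0,1); (0,2,0); (0,2,1); (2,0,0); (2,0,1); (2,2,0); (2,2,1)
target (0,0,0) ∈ {SC,TSO,PSO}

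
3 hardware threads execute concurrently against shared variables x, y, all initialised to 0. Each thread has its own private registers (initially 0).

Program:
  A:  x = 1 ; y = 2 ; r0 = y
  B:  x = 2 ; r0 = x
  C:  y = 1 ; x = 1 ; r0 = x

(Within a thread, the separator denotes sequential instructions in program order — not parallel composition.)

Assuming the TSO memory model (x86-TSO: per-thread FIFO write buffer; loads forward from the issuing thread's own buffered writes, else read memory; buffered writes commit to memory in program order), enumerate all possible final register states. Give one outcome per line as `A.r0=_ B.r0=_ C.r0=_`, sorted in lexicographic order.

A.r0=1 B.r0=1 C.r0=1
A.r0=1 B.r0=2 C.r0=1
A.r0=1 B.r0=2 C.r0=2
A.r0=2 B.r0=1 C.r0=1
A.r0=2 B.r0=1 C.r0=2
A.r0=2 B.r0=2 C.r0=1
A.r0=2 B.r0=2 C.r0=2

outcome vector order: (A.r0,B.r0,C.r0)
|TSO outcomes| = 7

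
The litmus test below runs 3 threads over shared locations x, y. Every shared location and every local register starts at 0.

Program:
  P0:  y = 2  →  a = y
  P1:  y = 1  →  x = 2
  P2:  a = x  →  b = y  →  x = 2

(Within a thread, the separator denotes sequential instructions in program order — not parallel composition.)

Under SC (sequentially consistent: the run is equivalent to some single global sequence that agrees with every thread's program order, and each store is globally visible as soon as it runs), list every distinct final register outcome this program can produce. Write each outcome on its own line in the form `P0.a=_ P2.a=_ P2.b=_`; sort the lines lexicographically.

P0.a=1 P2.a=0 P2.b=0
P0.a=1 P2.a=0 P2.b=1
P0.a=1 P2.a=0 P2.b=2
P0.a=1 P2.a=2 P2.b=1
P0.a=2 P2.a=0 P2.b=0
P0.a=2 P2.a=0 P2.b=1
P0.a=2 P2.a=0 P2.b=2
P0.a=2 P2.a=2 P2.b=1
P0.a=2 P2.a=2 P2.b=2

outcome vector order: (P0.a,P2.a,P2.b)
|SC outcomes| = 9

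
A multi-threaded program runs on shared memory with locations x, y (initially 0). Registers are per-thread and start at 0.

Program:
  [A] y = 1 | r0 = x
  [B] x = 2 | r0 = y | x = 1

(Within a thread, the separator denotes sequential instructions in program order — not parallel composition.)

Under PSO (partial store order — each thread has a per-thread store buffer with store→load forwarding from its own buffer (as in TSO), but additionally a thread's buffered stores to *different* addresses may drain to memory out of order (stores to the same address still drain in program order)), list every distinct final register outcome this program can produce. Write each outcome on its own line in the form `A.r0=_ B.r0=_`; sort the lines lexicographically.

outcome vector order: (A.r0,B.r0)
|PSO outcomes| = 6

A.r0=0 B.r0=0
A.r0=0 B.r0=1
A.r0=1 B.r0=0
A.r0=1 B.r0=1
A.r0=2 B.r0=0
A.r0=2 B.r0=1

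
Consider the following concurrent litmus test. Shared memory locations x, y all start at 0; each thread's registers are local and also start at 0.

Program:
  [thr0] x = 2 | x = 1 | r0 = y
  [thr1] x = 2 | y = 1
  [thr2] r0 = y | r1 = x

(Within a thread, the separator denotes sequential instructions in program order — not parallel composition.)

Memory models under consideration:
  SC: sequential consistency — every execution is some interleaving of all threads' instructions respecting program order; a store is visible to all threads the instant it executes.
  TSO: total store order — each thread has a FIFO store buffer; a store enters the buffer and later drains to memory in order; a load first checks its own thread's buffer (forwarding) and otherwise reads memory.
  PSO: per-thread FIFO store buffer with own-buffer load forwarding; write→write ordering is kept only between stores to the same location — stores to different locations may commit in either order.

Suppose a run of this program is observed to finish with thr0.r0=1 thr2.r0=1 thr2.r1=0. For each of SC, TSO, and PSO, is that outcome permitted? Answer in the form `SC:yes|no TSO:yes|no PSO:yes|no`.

outcome vector order: (thr0.r0,thr2.r0,thr2.r1)
SC (10): (0,0,0), (0,0,1), (0,0,2), (0,1,1), (0,1,2), (1,0,0), (1,0,1), (1,0,2), (1,1,1), (1,1,2)
TSO (10): (0,0,0), (0,0,1), (0,0,2), (0,1,1), (0,1,2), (1,0,0), (1,0,1), (1,0,2), (1,1,1), (1,1,2)
PSO (12): (0,0,0), (0,0,1), (0,0,2), (0,1,0), (0,1,1), (0,1,2), (1,0,0), (1,0,1), (1,0,2), (1,1,0), (1,1,1), (1,1,2)
target (1,1,0) ∈ {PSO}

SC:no TSO:no PSO:yes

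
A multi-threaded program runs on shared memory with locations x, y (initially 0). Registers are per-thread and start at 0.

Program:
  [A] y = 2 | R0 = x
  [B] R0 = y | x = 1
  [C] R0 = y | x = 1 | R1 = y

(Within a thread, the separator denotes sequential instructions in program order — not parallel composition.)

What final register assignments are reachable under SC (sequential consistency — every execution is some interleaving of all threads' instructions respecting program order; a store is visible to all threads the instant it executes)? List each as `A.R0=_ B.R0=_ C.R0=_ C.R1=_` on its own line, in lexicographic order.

outcome vector order: (A.R0,B.R0,C.R0,C.R1)
|SC outcomes| = 10

A.R0=0 B.R0=0 C.R0=0 C.R1=2
A.R0=0 B.R0=0 C.R0=2 C.R1=2
A.R0=0 B.R0=2 C.R0=0 C.R1=2
A.R0=0 B.R0=2 C.R0=2 C.R1=2
A.R0=1 B.R0=0 C.R0=0 C.R1=0
A.R0=1 B.R0=0 C.R0=0 C.R1=2
A.R0=1 B.R0=0 C.R0=2 C.R1=2
A.R0=1 B.R0=2 C.R0=0 C.R1=0
A.R0=1 B.R0=2 C.R0=0 C.R1=2
A.R0=1 B.R0=2 C.R0=2 C.R1=2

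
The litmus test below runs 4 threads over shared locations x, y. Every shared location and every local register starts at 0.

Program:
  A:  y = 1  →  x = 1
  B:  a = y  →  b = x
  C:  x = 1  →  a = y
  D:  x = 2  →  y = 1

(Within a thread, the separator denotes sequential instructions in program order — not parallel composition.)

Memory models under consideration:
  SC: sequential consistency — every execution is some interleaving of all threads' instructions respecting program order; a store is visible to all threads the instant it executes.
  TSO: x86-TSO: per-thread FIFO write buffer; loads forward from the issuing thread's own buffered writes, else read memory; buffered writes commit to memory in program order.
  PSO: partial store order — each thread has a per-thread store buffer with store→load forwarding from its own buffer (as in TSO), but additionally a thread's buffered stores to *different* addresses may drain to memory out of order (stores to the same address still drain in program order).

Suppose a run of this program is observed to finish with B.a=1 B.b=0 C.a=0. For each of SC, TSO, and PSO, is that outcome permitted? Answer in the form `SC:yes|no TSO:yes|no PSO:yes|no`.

SC:no TSO:yes PSO:yes

outcome vector order: (B.a,B.b,C.a)
SC: 11 outcomes — {<0 0 0>, <0 0 1>, <0 1 0>, <0 1 1>, <0 2 0>, <0 2 1>, <1 0 1>, <1 1 0>, <1 1 1>, <1 2 0>, <1 2 1>}
TSO: 12 outcomes — {<0 0 0>, <0 0 1>, <0 1 0>, <0 1 1>, <0 2 0>, <0 2 1>, <1 0 0>, <1 0 1>, <1 1 0>, <1 1 1>, <1 2 0>, <1 2 1>}
PSO: 12 outcomes — {<0 0 0>, <0 0 1>, <0 1 0>, <0 1 1>, <0 2 0>, <0 2 1>, <1 0 0>, <1 0 1>, <1 1 0>, <1 1 1>, <1 2 0>, <1 2 1>}
target <1 0 0> ∈ {TSO,PSO}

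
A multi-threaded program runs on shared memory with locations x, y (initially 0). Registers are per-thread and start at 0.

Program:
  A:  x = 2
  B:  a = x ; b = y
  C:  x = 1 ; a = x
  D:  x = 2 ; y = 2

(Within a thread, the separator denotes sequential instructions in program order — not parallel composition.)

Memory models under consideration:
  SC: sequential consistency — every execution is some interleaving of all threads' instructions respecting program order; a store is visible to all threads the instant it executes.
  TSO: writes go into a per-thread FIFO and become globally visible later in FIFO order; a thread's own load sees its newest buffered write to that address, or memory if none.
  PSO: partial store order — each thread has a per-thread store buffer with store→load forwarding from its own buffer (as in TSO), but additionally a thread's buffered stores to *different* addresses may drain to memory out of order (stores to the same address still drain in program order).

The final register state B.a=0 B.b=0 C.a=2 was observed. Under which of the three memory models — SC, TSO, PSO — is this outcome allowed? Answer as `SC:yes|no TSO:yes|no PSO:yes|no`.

SC:yes TSO:yes PSO:yes

outcome vector order: (B.a,B.b,C.a)
SC (12): (0,0,1), (0,0,2), (0,2,1), (0,2,2), (1,0,1), (1,0,2), (1,2,1), (1,2,2), (2,0,1), (2,0,2), (2,2,1), (2,2,2)
TSO (12): (0,0,1), (0,0,2), (0,2,1), (0,2,2), (1,0,1), (1,0,2), (1,2,1), (1,2,2), (2,0,1), (2,0,2), (2,2,1), (2,2,2)
PSO (12): (0,0,1), (0,0,2), (0,2,1), (0,2,2), (1,0,1), (1,0,2), (1,2,1), (1,2,2), (2,0,1), (2,0,2), (2,2,1), (2,2,2)
target (0,0,2) ∈ {SC,TSO,PSO}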